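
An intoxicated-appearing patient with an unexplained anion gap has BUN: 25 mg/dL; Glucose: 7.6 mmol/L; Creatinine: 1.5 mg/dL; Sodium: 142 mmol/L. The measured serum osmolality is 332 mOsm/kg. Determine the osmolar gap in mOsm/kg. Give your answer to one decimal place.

31.5 mOsm/kg

Calculated osmolality = 2·Na + glucose + BUN/2.8
= 2·142 + 7.6 + 25/2.8
= 284 + 7.60 + 8.93
= 300.53 mOsm/kg ≈ 300.5 mOsm/kg
Osmolar gap = measured − calculated = 332 − 300.5 = 31.5 mOsm/kg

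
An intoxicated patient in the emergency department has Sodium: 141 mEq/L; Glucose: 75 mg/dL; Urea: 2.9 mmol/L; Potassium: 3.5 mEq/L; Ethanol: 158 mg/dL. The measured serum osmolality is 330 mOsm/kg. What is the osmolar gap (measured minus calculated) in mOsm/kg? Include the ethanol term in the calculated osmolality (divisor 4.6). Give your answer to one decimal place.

6.6 mOsm/kg

Calculated osmolality = 2·Na + glucose/18 + urea + ethanol/4.6
= 2·141 + 75/18 + 2.9 + 158/4.6
= 282 + 4.17 + 2.90 + 34.35
= 323.42 mOsm/kg ≈ 323.4 mOsm/kg
Osmolar gap = measured − calculated = 330 − 323.4 = 6.6 mOsm/kg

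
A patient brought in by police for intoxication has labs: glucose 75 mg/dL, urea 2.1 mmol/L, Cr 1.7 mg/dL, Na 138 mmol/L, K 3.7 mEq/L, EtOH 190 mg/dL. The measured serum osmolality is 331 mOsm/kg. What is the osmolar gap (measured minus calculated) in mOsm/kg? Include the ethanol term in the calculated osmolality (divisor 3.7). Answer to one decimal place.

Calculated osmolality = 2·Na + glucose/18 + urea + ethanol/3.7
= 2·138 + 75/18 + 2.1 + 190/3.7
= 276 + 4.17 + 2.10 + 51.35
= 333.62 mOsm/kg ≈ 333.6 mOsm/kg
Osmolar gap = measured − calculated = 331 − 333.6 = -2.6 mOsm/kg

-2.6 mOsm/kg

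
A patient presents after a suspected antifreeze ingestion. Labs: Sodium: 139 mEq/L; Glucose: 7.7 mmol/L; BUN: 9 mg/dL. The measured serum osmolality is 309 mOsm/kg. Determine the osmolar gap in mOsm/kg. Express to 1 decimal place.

20.1 mOsm/kg

Calculated osmolality = 2·Na + glucose + BUN/2.8
= 2·139 + 7.7 + 9/2.8
= 278 + 7.70 + 3.21
= 288.91 mOsm/kg ≈ 288.9 mOsm/kg
Osmolar gap = measured − calculated = 309 − 288.9 = 20.1 mOsm/kg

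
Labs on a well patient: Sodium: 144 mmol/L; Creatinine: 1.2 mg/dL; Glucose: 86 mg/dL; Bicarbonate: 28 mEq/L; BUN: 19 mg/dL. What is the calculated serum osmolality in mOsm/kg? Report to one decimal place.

299.6 mOsm/kg

Calculated osmolality = 2·Na + glucose/18 + BUN/2.8
= 2·144 + 86/18 + 19/2.8
= 288 + 4.78 + 6.79
= 299.57 mOsm/kg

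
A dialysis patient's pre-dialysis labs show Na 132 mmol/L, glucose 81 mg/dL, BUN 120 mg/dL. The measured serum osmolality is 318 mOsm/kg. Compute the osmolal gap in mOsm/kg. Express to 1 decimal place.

Calculated osmolality = 2·Na + glucose/18 + BUN/2.8
= 2·132 + 81/18 + 120/2.8
= 264 + 4.50 + 42.86
= 311.36 mOsm/kg ≈ 311.4 mOsm/kg
Osmolar gap = measured − calculated = 318 − 311.4 = 6.6 mOsm/kg

6.6 mOsm/kg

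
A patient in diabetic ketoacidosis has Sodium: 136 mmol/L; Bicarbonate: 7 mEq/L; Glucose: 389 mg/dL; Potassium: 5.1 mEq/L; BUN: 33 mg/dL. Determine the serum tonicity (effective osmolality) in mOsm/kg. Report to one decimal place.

Effective osmolality excludes urea (freely permeant across cell membranes):
2·Na + glucose/18
= 2·136 + 389/18
= 272 + 21.61
= 293.61 mOsm/kg

293.6 mOsm/kg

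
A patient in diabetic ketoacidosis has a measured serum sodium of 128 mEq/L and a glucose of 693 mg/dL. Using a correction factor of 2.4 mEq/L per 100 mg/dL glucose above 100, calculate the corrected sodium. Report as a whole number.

142 mEq/L

Corrected Na = measured Na + 2.4 · (glucose − 100)/100
= 128 + 2.4 · (693 − 100)/100
= 128 + 14.2
= 142.2 mEq/L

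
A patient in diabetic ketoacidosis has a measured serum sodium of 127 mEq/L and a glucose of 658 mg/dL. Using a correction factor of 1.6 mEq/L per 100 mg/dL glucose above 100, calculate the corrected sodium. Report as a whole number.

136 mEq/L

Corrected Na = measured Na + 1.6 · (glucose − 100)/100
= 127 + 1.6 · (658 − 100)/100
= 127 + 8.9
= 135.9 mEq/L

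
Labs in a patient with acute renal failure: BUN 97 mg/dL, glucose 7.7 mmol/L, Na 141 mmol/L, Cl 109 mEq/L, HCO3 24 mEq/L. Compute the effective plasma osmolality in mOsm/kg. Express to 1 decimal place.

289.7 mOsm/kg

Effective osmolality excludes urea (freely permeant across cell membranes):
2·Na + glucose
= 2·141 + 7.7
= 282 + 7.7
= 289.7 mOsm/kg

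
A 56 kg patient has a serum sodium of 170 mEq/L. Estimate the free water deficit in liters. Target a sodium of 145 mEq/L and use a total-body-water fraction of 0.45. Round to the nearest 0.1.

TBW = 0.45 · 56 = 25.2 L
Free water deficit = TBW · (Na/145 − 1)
= 25.2 · (170/145 − 1)
= 25.2 · 0.1724
= 4.34 L

4.3 L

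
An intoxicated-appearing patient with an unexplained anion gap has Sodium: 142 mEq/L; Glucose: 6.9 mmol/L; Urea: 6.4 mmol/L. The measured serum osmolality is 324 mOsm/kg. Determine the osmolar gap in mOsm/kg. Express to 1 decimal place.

Calculated osmolality = 2·Na + glucose + urea
= 2·142 + 6.9 + 6.4
= 284 + 6.90 + 6.40
= 297.3 mOsm/kg ≈ 297.3 mOsm/kg
Osmolar gap = measured − calculated = 324 − 297.3 = 26.7 mOsm/kg

26.7 mOsm/kg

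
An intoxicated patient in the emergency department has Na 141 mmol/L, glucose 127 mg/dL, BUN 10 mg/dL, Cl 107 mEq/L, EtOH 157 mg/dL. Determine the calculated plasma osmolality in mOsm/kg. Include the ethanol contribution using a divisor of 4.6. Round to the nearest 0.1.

326.8 mOsm/kg

Calculated osmolality = 2·Na + glucose/18 + BUN/2.8 + ethanol/4.6
= 2·141 + 127/18 + 10/2.8 + 157/4.6
= 282 + 7.06 + 3.57 + 34.13
= 326.76 mOsm/kg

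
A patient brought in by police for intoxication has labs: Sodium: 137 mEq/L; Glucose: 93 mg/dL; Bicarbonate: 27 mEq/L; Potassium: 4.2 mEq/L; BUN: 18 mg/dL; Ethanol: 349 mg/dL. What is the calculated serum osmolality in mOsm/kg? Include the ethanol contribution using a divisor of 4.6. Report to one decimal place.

361.5 mOsm/kg

Calculated osmolality = 2·Na + glucose/18 + BUN/2.8 + ethanol/4.6
= 2·137 + 93/18 + 18/2.8 + 349/4.6
= 274 + 5.17 + 6.43 + 75.87
= 361.47 mOsm/kg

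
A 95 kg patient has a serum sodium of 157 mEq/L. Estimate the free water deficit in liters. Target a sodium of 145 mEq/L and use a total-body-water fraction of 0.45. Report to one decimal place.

3.5 L

TBW = 0.45 · 95 = 42.75 L
Free water deficit = TBW · (Na/145 − 1)
= 42.75 · (157/145 − 1)
= 42.75 · 0.0828
= 3.54 L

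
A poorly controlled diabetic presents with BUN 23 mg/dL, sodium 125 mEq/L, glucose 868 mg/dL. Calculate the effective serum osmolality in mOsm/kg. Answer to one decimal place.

Effective osmolality excludes urea (freely permeant across cell membranes):
2·Na + glucose/18
= 2·125 + 868/18
= 250 + 48.22
= 298.22 mOsm/kg

298.2 mOsm/kg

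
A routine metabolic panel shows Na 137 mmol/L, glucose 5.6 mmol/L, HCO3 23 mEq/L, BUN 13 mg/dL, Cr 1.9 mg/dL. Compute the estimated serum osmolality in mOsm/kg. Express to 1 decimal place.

Calculated osmolality = 2·Na + glucose + BUN/2.8
= 2·137 + 5.6 + 13/2.8
= 274 + 5.60 + 4.64
= 284.24 mOsm/kg

284.2 mOsm/kg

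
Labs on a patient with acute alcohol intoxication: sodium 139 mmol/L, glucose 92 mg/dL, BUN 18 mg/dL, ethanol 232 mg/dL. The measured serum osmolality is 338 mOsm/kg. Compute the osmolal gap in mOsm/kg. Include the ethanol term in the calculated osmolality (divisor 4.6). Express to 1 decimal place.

-2.0 mOsm/kg

Calculated osmolality = 2·Na + glucose/18 + BUN/2.8 + ethanol/4.6
= 2·139 + 92/18 + 18/2.8 + 232/4.6
= 278 + 5.11 + 6.43 + 50.43
= 339.97 mOsm/kg ≈ 340.0 mOsm/kg
Osmolar gap = measured − calculated = 338 − 340.0 = -2.0 mOsm/kg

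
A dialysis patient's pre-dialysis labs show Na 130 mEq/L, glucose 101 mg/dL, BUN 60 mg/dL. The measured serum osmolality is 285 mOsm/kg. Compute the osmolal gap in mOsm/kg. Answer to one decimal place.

Calculated osmolality = 2·Na + glucose/18 + BUN/2.8
= 2·130 + 101/18 + 60/2.8
= 260 + 5.61 + 21.43
= 287.04 mOsm/kg ≈ 287.0 mOsm/kg
Osmolar gap = measured − calculated = 285 − 287.0 = -2.0 mOsm/kg

-2.0 mOsm/kg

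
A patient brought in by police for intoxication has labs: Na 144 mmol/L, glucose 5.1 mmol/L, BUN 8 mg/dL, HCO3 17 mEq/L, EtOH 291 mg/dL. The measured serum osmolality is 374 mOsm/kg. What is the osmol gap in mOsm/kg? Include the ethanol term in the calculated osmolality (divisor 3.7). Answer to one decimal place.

-0.6 mOsm/kg

Calculated osmolality = 2·Na + glucose + BUN/2.8 + ethanol/3.7
= 2·144 + 5.1 + 8/2.8 + 291/3.7
= 288 + 5.10 + 2.86 + 78.65
= 374.61 mOsm/kg ≈ 374.6 mOsm/kg
Osmolar gap = measured − calculated = 374 − 374.6 = -0.6 mOsm/kg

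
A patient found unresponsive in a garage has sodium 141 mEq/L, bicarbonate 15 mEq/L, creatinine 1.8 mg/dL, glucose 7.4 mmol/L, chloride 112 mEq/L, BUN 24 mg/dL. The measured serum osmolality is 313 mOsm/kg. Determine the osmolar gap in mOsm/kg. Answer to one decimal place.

15.0 mOsm/kg

Calculated osmolality = 2·Na + glucose + BUN/2.8
= 2·141 + 7.4 + 24/2.8
= 282 + 7.40 + 8.57
= 297.97 mOsm/kg ≈ 298.0 mOsm/kg
Osmolar gap = measured − calculated = 313 − 298.0 = 15.0 mOsm/kg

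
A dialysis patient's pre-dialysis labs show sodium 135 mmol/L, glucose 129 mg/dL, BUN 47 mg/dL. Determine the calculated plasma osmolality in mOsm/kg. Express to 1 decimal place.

294.0 mOsm/kg

Calculated osmolality = 2·Na + glucose/18 + BUN/2.8
= 2·135 + 129/18 + 47/2.8
= 270 + 7.17 + 16.79
= 293.96 mOsm/kg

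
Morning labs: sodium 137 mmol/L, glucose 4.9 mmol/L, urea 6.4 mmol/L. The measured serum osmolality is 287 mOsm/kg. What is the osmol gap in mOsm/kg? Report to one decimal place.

Calculated osmolality = 2·Na + glucose + urea
= 2·137 + 4.9 + 6.4
= 274 + 4.90 + 6.40
= 285.3 mOsm/kg ≈ 285.3 mOsm/kg
Osmolar gap = measured − calculated = 287 − 285.3 = 1.7 mOsm/kg

1.7 mOsm/kg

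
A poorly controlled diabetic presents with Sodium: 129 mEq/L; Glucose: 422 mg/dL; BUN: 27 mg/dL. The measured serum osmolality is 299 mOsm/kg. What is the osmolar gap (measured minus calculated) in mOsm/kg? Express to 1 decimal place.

Calculated osmolality = 2·Na + glucose/18 + BUN/2.8
= 2·129 + 422/18 + 27/2.8
= 258 + 23.44 + 9.64
= 291.08 mOsm/kg ≈ 291.1 mOsm/kg
Osmolar gap = measured − calculated = 299 − 291.1 = 7.9 mOsm/kg

7.9 mOsm/kg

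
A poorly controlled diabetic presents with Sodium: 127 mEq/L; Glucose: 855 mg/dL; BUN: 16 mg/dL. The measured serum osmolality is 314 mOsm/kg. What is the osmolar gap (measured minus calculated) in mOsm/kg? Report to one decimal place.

6.8 mOsm/kg

Calculated osmolality = 2·Na + glucose/18 + BUN/2.8
= 2·127 + 855/18 + 16/2.8
= 254 + 47.50 + 5.71
= 307.21 mOsm/kg ≈ 307.2 mOsm/kg
Osmolar gap = measured − calculated = 314 − 307.2 = 6.8 mOsm/kg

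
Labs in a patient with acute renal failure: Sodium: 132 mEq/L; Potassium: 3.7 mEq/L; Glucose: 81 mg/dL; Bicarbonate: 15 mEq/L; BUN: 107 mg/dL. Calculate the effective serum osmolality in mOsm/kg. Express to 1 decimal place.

268.5 mOsm/kg

Effective osmolality excludes urea (freely permeant across cell membranes):
2·Na + glucose/18
= 2·132 + 81/18
= 264 + 4.5
= 268.5 mOsm/kg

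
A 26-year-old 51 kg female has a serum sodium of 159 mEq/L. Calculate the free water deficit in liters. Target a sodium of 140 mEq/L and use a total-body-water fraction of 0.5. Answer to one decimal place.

3.5 L

TBW = 0.5 · 51 = 25.5 L
Free water deficit = TBW · (Na/140 − 1)
= 25.5 · (159/140 − 1)
= 25.5 · 0.1357
= 3.46 L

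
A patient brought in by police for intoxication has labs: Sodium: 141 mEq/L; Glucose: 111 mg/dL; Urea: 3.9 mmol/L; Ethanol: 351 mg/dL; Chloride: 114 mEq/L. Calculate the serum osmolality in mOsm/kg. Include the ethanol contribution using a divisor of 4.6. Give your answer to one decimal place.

368.4 mOsm/kg

Calculated osmolality = 2·Na + glucose/18 + urea + ethanol/4.6
= 2·141 + 111/18 + 3.9 + 351/4.6
= 282 + 6.17 + 3.90 + 76.30
= 368.37 mOsm/kg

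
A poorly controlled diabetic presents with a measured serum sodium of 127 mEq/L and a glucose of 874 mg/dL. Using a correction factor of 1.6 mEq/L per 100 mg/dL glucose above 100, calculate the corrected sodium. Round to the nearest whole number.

139 mEq/L

Corrected Na = measured Na + 1.6 · (glucose − 100)/100
= 127 + 1.6 · (874 − 100)/100
= 127 + 12.4
= 139.4 mEq/L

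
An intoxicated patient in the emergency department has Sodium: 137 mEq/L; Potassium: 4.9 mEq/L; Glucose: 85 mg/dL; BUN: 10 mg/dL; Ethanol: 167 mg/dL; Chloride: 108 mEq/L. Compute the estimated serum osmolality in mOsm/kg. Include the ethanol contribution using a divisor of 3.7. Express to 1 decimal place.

Calculated osmolality = 2·Na + glucose/18 + BUN/2.8 + ethanol/3.7
= 2·137 + 85/18 + 10/2.8 + 167/3.7
= 274 + 4.72 + 3.57 + 45.14
= 327.43 mOsm/kg

327.4 mOsm/kg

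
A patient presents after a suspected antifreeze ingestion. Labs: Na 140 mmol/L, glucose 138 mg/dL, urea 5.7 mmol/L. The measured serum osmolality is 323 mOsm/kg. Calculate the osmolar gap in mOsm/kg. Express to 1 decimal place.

Calculated osmolality = 2·Na + glucose/18 + urea
= 2·140 + 138/18 + 5.7
= 280 + 7.67 + 5.70
= 293.37 mOsm/kg ≈ 293.4 mOsm/kg
Osmolar gap = measured − calculated = 323 − 293.4 = 29.6 mOsm/kg

29.6 mOsm/kg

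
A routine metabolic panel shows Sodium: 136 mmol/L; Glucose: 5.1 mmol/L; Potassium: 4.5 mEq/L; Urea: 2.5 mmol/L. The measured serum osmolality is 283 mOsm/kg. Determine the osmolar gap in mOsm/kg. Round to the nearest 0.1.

3.4 mOsm/kg

Calculated osmolality = 2·Na + glucose + urea
= 2·136 + 5.1 + 2.5
= 272 + 5.10 + 2.50
= 279.6 mOsm/kg ≈ 279.6 mOsm/kg
Osmolar gap = measured − calculated = 283 − 279.6 = 3.4 mOsm/kg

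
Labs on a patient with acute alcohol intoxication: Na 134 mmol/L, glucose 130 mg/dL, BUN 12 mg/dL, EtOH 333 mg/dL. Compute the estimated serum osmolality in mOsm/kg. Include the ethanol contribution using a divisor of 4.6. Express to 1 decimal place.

351.9 mOsm/kg

Calculated osmolality = 2·Na + glucose/18 + BUN/2.8 + ethanol/4.6
= 2·134 + 130/18 + 12/2.8 + 333/4.6
= 268 + 7.22 + 4.29 + 72.39
= 351.9 mOsm/kg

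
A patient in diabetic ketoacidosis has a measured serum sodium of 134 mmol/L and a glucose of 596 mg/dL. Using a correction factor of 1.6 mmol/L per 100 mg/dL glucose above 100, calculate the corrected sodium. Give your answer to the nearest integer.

142 mmol/L

Corrected Na = measured Na + 1.6 · (glucose − 100)/100
= 134 + 1.6 · (596 − 100)/100
= 134 + 7.9
= 141.9 mmol/L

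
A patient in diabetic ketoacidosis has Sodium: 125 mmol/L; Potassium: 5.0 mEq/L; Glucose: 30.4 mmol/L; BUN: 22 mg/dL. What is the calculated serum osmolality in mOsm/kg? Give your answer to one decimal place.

288.3 mOsm/kg

Calculated osmolality = 2·Na + glucose + BUN/2.8
= 2·125 + 30.4 + 22/2.8
= 250 + 30.40 + 7.86
= 288.26 mOsm/kg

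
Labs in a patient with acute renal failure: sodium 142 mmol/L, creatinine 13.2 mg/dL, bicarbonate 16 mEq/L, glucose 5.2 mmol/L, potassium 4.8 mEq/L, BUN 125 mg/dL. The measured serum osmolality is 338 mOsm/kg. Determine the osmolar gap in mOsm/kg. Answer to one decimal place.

Calculated osmolality = 2·Na + glucose + BUN/2.8
= 2·142 + 5.2 + 125/2.8
= 284 + 5.20 + 44.64
= 333.84 mOsm/kg ≈ 333.8 mOsm/kg
Osmolar gap = measured − calculated = 338 − 333.8 = 4.2 mOsm/kg

4.2 mOsm/kg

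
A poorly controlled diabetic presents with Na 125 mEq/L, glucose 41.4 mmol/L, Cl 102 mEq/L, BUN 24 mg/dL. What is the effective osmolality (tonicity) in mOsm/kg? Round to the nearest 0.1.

Effective osmolality excludes urea (freely permeant across cell membranes):
2·Na + glucose
= 2·125 + 41.4
= 250 + 41.4
= 291.4 mOsm/kg

291.4 mOsm/kg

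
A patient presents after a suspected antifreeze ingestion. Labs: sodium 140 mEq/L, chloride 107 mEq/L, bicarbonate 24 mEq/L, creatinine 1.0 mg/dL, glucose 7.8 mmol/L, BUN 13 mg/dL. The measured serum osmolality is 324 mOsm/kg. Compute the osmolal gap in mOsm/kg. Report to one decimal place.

Calculated osmolality = 2·Na + glucose + BUN/2.8
= 2·140 + 7.8 + 13/2.8
= 280 + 7.80 + 4.64
= 292.44 mOsm/kg ≈ 292.4 mOsm/kg
Osmolar gap = measured − calculated = 324 − 292.4 = 31.6 mOsm/kg

31.6 mOsm/kg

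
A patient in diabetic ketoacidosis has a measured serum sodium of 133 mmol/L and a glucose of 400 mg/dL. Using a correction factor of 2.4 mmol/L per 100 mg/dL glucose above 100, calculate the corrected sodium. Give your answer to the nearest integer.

Corrected Na = measured Na + 2.4 · (glucose − 100)/100
= 133 + 2.4 · (400 − 100)/100
= 133 + 7.2
= 140.2 mmol/L

140 mmol/L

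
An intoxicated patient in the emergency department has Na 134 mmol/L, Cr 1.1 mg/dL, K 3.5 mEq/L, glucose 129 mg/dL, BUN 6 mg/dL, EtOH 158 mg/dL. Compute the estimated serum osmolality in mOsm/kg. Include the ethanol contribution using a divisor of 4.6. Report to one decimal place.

311.7 mOsm/kg

Calculated osmolality = 2·Na + glucose/18 + BUN/2.8 + ethanol/4.6
= 2·134 + 129/18 + 6/2.8 + 158/4.6
= 268 + 7.17 + 2.14 + 34.35
= 311.66 mOsm/kg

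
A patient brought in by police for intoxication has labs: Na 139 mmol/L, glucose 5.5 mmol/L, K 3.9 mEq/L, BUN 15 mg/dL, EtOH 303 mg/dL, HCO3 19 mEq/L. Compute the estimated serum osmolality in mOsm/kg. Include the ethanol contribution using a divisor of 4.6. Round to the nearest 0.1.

354.7 mOsm/kg

Calculated osmolality = 2·Na + glucose + BUN/2.8 + ethanol/4.6
= 2·139 + 5.5 + 15/2.8 + 303/4.6
= 278 + 5.50 + 5.36 + 65.87
= 354.73 mOsm/kg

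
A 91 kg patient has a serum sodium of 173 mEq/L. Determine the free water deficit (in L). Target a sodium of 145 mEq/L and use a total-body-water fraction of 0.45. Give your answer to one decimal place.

TBW = 0.45 · 91 = 40.95 L
Free water deficit = TBW · (Na/145 − 1)
= 40.95 · (173/145 − 1)
= 40.95 · 0.1931
= 7.91 L

7.9 L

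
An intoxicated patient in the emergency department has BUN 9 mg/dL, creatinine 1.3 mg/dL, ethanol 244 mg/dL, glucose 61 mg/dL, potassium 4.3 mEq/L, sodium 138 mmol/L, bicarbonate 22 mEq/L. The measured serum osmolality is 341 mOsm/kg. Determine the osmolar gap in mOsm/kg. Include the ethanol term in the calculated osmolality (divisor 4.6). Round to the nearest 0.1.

5.4 mOsm/kg

Calculated osmolality = 2·Na + glucose/18 + BUN/2.8 + ethanol/4.6
= 2·138 + 61/18 + 9/2.8 + 244/4.6
= 276 + 3.39 + 3.21 + 53.04
= 335.64 mOsm/kg ≈ 335.6 mOsm/kg
Osmolar gap = measured − calculated = 341 − 335.6 = 5.4 mOsm/kg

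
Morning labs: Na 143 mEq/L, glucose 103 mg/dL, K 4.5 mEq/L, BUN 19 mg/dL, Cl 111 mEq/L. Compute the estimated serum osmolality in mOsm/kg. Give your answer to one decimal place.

298.5 mOsm/kg

Calculated osmolality = 2·Na + glucose/18 + BUN/2.8
= 2·143 + 103/18 + 19/2.8
= 286 + 5.72 + 6.79
= 298.51 mOsm/kg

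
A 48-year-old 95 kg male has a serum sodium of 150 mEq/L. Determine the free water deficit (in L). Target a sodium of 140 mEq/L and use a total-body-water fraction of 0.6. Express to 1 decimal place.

TBW = 0.6 · 95 = 57 L
Free water deficit = TBW · (Na/140 − 1)
= 57 · (150/140 − 1)
= 57 · 0.0714
= 4.07 L

4.1 L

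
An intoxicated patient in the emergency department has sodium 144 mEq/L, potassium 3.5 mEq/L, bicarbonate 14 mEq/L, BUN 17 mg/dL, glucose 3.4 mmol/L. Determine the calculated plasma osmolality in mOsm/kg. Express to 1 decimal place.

Calculated osmolality = 2·Na + glucose + BUN/2.8
= 2·144 + 3.4 + 17/2.8
= 288 + 3.40 + 6.07
= 297.47 mOsm/kg

297.5 mOsm/kg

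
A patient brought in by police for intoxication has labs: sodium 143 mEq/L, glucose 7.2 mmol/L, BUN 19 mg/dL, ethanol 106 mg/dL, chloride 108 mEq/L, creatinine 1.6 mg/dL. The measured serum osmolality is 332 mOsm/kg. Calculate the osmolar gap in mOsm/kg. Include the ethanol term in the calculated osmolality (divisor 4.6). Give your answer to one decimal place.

9.0 mOsm/kg

Calculated osmolality = 2·Na + glucose + BUN/2.8 + ethanol/4.6
= 2·143 + 7.2 + 19/2.8 + 106/4.6
= 286 + 7.20 + 6.79 + 23.04
= 323.03 mOsm/kg ≈ 323.0 mOsm/kg
Osmolar gap = measured − calculated = 332 − 323.0 = 9.0 mOsm/kg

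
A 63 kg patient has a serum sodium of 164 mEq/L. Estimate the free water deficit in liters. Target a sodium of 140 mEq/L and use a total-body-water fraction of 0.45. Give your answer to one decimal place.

4.9 L

TBW = 0.45 · 63 = 28.35 L
Free water deficit = TBW · (Na/140 − 1)
= 28.35 · (164/140 − 1)
= 28.35 · 0.1714
= 4.86 L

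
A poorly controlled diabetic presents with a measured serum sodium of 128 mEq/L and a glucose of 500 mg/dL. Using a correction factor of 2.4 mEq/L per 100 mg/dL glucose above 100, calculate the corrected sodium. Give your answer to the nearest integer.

138 mEq/L

Corrected Na = measured Na + 2.4 · (glucose − 100)/100
= 128 + 2.4 · (500 − 100)/100
= 128 + 9.6
= 137.6 mEq/L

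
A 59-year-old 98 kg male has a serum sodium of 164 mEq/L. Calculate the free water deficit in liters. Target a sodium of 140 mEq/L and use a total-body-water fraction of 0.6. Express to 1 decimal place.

10.1 L

TBW = 0.6 · 98 = 58.8 L
Free water deficit = TBW · (Na/140 − 1)
= 58.8 · (164/140 − 1)
= 58.8 · 0.1714
= 10.08 L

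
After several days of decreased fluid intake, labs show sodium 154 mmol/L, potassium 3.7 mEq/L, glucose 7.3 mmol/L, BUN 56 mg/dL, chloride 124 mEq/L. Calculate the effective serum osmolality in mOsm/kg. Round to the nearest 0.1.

315.3 mOsm/kg

Effective osmolality excludes urea (freely permeant across cell membranes):
2·Na + glucose
= 2·154 + 7.3
= 308 + 7.3
= 315.3 mOsm/kg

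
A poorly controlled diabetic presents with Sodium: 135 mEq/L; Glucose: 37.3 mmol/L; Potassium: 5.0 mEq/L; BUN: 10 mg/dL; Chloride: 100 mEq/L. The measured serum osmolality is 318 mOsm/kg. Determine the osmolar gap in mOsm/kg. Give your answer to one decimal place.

7.1 mOsm/kg

Calculated osmolality = 2·Na + glucose + BUN/2.8
= 2·135 + 37.3 + 10/2.8
= 270 + 37.30 + 3.57
= 310.87 mOsm/kg ≈ 310.9 mOsm/kg
Osmolar gap = measured − calculated = 318 − 310.9 = 7.1 mOsm/kg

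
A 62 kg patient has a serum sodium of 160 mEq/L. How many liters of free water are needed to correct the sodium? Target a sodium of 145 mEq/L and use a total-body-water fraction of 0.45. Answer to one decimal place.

2.9 L

TBW = 0.45 · 62 = 27.9 L
Free water deficit = TBW · (Na/145 − 1)
= 27.9 · (160/145 − 1)
= 27.9 · 0.1034
= 2.88 L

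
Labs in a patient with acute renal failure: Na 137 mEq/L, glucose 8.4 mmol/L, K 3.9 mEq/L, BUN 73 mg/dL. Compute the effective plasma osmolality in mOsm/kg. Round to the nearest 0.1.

Effective osmolality excludes urea (freely permeant across cell membranes):
2·Na + glucose
= 2·137 + 8.4
= 274 + 8.4
= 282.4 mOsm/kg

282.4 mOsm/kg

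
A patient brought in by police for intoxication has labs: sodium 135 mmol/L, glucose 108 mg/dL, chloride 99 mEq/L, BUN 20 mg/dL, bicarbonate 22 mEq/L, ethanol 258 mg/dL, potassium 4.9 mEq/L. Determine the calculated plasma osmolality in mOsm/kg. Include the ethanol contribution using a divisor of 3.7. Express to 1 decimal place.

Calculated osmolality = 2·Na + glucose/18 + BUN/2.8 + ethanol/3.7
= 2·135 + 108/18 + 20/2.8 + 258/3.7
= 270 + 6 + 7.14 + 69.73
= 352.87 mOsm/kg

352.9 mOsm/kg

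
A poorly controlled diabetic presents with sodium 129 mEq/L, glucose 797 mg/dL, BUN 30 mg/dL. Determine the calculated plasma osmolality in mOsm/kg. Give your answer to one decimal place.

Calculated osmolality = 2·Na + glucose/18 + BUN/2.8
= 2·129 + 797/18 + 30/2.8
= 258 + 44.28 + 10.71
= 312.99 mOsm/kg

313.0 mOsm/kg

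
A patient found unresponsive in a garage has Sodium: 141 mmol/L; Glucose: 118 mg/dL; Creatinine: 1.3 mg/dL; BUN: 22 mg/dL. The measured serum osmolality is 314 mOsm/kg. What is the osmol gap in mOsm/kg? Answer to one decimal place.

17.6 mOsm/kg

Calculated osmolality = 2·Na + glucose/18 + BUN/2.8
= 2·141 + 118/18 + 22/2.8
= 282 + 6.56 + 7.86
= 296.42 mOsm/kg ≈ 296.4 mOsm/kg
Osmolar gap = measured − calculated = 314 − 296.4 = 17.6 mOsm/kg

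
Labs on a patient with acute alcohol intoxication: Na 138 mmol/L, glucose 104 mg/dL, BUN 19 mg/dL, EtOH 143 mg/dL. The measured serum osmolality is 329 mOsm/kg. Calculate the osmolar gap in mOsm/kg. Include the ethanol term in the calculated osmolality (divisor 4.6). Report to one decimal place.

Calculated osmolality = 2·Na + glucose/18 + BUN/2.8 + ethanol/4.6
= 2·138 + 104/18 + 19/2.8 + 143/4.6
= 276 + 5.78 + 6.79 + 31.09
= 319.66 mOsm/kg ≈ 319.7 mOsm/kg
Osmolar gap = measured − calculated = 329 − 319.7 = 9.3 mOsm/kg

9.3 mOsm/kg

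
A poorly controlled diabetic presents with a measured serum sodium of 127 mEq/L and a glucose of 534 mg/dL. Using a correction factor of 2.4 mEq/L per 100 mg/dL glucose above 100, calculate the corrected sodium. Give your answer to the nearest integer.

137 mEq/L

Corrected Na = measured Na + 2.4 · (glucose − 100)/100
= 127 + 2.4 · (534 − 100)/100
= 127 + 10.4
= 137.4 mEq/L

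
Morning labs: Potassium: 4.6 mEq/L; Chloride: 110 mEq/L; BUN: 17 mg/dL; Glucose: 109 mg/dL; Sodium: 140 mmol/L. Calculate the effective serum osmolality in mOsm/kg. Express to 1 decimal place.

286.1 mOsm/kg

Effective osmolality excludes urea (freely permeant across cell membranes):
2·Na + glucose/18
= 2·140 + 109/18
= 280 + 6.06
= 286.06 mOsm/kg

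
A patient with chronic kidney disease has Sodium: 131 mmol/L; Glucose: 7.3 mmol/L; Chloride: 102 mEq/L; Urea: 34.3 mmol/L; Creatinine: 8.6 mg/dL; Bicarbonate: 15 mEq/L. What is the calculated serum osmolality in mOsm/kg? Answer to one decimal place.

303.6 mOsm/kg

Calculated osmolality = 2·Na + glucose + urea
= 2·131 + 7.3 + 34.3
= 262 + 7.30 + 34.30
= 303.6 mOsm/kg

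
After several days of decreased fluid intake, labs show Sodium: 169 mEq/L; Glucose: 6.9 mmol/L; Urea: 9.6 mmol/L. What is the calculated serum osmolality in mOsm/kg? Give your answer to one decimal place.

354.5 mOsm/kg

Calculated osmolality = 2·Na + glucose + urea
= 2·169 + 6.9 + 9.6
= 338 + 6.90 + 9.60
= 354.5 mOsm/kg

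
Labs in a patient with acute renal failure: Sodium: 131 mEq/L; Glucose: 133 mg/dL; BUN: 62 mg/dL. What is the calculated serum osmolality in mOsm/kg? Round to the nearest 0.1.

Calculated osmolality = 2·Na + glucose/18 + BUN/2.8
= 2·131 + 133/18 + 62/2.8
= 262 + 7.39 + 22.14
= 291.53 mOsm/kg

291.5 mOsm/kg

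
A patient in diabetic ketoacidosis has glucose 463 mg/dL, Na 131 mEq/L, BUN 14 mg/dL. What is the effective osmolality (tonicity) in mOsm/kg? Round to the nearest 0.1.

Effective osmolality excludes urea (freely permeant across cell membranes):
2·Na + glucose/18
= 2·131 + 463/18
= 262 + 25.72
= 287.72 mOsm/kg

287.7 mOsm/kg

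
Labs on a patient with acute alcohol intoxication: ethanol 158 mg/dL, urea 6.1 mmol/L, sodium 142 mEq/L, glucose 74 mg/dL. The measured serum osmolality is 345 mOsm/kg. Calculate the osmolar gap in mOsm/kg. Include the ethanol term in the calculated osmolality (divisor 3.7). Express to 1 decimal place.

Calculated osmolality = 2·Na + glucose/18 + urea + ethanol/3.7
= 2·142 + 74/18 + 6.1 + 158/3.7
= 284 + 4.11 + 6.10 + 42.70
= 336.91 mOsm/kg ≈ 336.9 mOsm/kg
Osmolar gap = measured − calculated = 345 − 336.9 = 8.1 mOsm/kg

8.1 mOsm/kg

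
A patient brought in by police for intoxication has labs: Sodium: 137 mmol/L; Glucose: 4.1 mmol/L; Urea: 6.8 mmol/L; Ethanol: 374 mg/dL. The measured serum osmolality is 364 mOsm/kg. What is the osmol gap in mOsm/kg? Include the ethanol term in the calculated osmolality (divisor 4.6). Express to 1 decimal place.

-2.2 mOsm/kg

Calculated osmolality = 2·Na + glucose + urea + ethanol/4.6
= 2·137 + 4.1 + 6.8 + 374/4.6
= 274 + 4.10 + 6.80 + 81.30
= 366.2 mOsm/kg ≈ 366.2 mOsm/kg
Osmolar gap = measured − calculated = 364 − 366.2 = -2.2 mOsm/kg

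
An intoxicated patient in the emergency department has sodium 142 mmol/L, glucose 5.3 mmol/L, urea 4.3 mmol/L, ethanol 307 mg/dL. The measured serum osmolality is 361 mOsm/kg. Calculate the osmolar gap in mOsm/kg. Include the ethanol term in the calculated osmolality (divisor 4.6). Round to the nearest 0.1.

Calculated osmolality = 2·Na + glucose + urea + ethanol/4.6
= 2·142 + 5.3 + 4.3 + 307/4.6
= 284 + 5.30 + 4.30 + 66.74
= 360.34 mOsm/kg ≈ 360.3 mOsm/kg
Osmolar gap = measured − calculated = 361 − 360.3 = 0.7 mOsm/kg

0.7 mOsm/kg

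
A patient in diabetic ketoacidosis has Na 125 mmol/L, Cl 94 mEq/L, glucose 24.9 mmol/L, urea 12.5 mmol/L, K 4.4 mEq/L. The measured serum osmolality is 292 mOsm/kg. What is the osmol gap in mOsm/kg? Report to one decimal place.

Calculated osmolality = 2·Na + glucose + urea
= 2·125 + 24.9 + 12.5
= 250 + 24.90 + 12.50
= 287.4 mOsm/kg ≈ 287.4 mOsm/kg
Osmolar gap = measured − calculated = 292 − 287.4 = 4.6 mOsm/kg

4.6 mOsm/kg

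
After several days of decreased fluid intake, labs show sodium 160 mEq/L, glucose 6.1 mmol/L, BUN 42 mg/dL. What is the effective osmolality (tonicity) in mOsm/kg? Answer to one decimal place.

326.1 mOsm/kg

Effective osmolality excludes urea (freely permeant across cell membranes):
2·Na + glucose
= 2·160 + 6.1
= 320 + 6.1
= 326.1 mOsm/kg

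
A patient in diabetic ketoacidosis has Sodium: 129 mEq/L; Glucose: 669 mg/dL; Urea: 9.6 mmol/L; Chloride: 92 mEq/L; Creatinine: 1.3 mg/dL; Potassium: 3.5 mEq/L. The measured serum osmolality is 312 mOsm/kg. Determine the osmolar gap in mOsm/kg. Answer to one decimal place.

Calculated osmolality = 2·Na + glucose/18 + urea
= 2·129 + 669/18 + 9.6
= 258 + 37.17 + 9.60
= 304.77 mOsm/kg ≈ 304.8 mOsm/kg
Osmolar gap = measured − calculated = 312 − 304.8 = 7.2 mOsm/kg

7.2 mOsm/kg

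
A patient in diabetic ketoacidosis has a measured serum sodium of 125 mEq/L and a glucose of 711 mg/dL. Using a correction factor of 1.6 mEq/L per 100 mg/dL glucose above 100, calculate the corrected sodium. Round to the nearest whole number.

Corrected Na = measured Na + 1.6 · (glucose − 100)/100
= 125 + 1.6 · (711 − 100)/100
= 125 + 9.8
= 134.8 mEq/L

135 mEq/L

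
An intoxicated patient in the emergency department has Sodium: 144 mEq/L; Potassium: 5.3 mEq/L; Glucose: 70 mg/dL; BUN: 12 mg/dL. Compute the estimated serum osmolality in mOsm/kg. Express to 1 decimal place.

296.2 mOsm/kg

Calculated osmolality = 2·Na + glucose/18 + BUN/2.8
= 2·144 + 70/18 + 12/2.8
= 288 + 3.89 + 4.29
= 296.18 mOsm/kg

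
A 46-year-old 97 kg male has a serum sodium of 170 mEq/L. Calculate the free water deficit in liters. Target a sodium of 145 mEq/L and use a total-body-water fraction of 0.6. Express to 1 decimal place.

10.0 L

TBW = 0.6 · 97 = 58.2 L
Free water deficit = TBW · (Na/145 − 1)
= 58.2 · (170/145 − 1)
= 58.2 · 0.1724
= 10.03 L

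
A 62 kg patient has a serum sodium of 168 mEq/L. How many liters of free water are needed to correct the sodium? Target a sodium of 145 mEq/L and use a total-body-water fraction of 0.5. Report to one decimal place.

TBW = 0.5 · 62 = 31 L
Free water deficit = TBW · (Na/145 − 1)
= 31 · (168/145 − 1)
= 31 · 0.1586
= 4.92 L

4.9 L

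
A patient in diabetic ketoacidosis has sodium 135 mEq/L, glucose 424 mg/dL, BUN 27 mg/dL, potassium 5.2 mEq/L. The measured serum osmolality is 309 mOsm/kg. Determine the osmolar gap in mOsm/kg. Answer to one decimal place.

5.8 mOsm/kg

Calculated osmolality = 2·Na + glucose/18 + BUN/2.8
= 2·135 + 424/18 + 27/2.8
= 270 + 23.56 + 9.64
= 303.2 mOsm/kg ≈ 303.2 mOsm/kg
Osmolar gap = measured − calculated = 309 − 303.2 = 5.8 mOsm/kg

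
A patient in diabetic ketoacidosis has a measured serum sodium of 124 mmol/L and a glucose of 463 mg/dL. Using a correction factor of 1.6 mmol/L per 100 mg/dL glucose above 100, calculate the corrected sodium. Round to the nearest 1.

Corrected Na = measured Na + 1.6 · (glucose − 100)/100
= 124 + 1.6 · (463 − 100)/100
= 124 + 5.8
= 129.8 mmol/L

130 mmol/L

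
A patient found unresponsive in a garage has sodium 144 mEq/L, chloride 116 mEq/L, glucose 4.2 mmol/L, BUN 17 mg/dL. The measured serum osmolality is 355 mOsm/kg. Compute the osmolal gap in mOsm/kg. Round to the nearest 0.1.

Calculated osmolality = 2·Na + glucose + BUN/2.8
= 2·144 + 4.2 + 17/2.8
= 288 + 4.20 + 6.07
= 298.27 mOsm/kg ≈ 298.3 mOsm/kg
Osmolar gap = measured − calculated = 355 − 298.3 = 56.7 mOsm/kg

56.7 mOsm/kg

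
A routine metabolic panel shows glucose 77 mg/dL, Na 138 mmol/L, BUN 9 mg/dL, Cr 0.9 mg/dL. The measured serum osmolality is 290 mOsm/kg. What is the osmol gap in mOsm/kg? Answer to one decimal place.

6.5 mOsm/kg

Calculated osmolality = 2·Na + glucose/18 + BUN/2.8
= 2·138 + 77/18 + 9/2.8
= 276 + 4.28 + 3.21
= 283.49 mOsm/kg ≈ 283.5 mOsm/kg
Osmolar gap = measured − calculated = 290 − 283.5 = 6.5 mOsm/kg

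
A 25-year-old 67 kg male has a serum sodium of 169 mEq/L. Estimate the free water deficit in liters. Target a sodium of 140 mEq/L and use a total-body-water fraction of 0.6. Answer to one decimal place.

TBW = 0.6 · 67 = 40.2 L
Free water deficit = TBW · (Na/140 − 1)
= 40.2 · (169/140 − 1)
= 40.2 · 0.2071
= 8.33 L

8.3 L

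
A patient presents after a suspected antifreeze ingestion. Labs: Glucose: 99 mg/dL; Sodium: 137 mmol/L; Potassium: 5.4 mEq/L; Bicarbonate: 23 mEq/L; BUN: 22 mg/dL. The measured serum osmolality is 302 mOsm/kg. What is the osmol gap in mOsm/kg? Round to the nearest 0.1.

Calculated osmolality = 2·Na + glucose/18 + BUN/2.8
= 2·137 + 99/18 + 22/2.8
= 274 + 5.50 + 7.86
= 287.36 mOsm/kg ≈ 287.4 mOsm/kg
Osmolar gap = measured − calculated = 302 − 287.4 = 14.6 mOsm/kg

14.6 mOsm/kg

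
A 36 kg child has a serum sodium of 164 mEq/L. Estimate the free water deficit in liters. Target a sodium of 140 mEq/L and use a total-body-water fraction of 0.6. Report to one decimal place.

3.7 L

TBW = 0.6 · 36 = 21.6 L
Free water deficit = TBW · (Na/140 − 1)
= 21.6 · (164/140 − 1)
= 21.6 · 0.1714
= 3.7 L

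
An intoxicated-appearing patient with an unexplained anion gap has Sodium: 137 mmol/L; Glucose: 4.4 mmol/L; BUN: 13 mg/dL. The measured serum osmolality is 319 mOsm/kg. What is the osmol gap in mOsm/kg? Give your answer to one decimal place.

36.0 mOsm/kg

Calculated osmolality = 2·Na + glucose + BUN/2.8
= 2·137 + 4.4 + 13/2.8
= 274 + 4.40 + 4.64
= 283.04 mOsm/kg ≈ 283.0 mOsm/kg
Osmolar gap = measured − calculated = 319 − 283.0 = 36.0 mOsm/kg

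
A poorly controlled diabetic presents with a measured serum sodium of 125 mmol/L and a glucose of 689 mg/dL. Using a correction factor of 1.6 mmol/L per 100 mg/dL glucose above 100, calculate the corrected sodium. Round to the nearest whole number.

Corrected Na = measured Na + 1.6 · (glucose − 100)/100
= 125 + 1.6 · (689 − 100)/100
= 125 + 9.4
= 134.4 mmol/L

134 mmol/L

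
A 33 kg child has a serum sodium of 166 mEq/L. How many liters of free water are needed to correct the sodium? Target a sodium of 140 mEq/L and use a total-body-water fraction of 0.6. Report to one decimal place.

3.7 L

TBW = 0.6 · 33 = 19.8 L
Free water deficit = TBW · (Na/140 − 1)
= 19.8 · (166/140 − 1)
= 19.8 · 0.1857
= 3.68 L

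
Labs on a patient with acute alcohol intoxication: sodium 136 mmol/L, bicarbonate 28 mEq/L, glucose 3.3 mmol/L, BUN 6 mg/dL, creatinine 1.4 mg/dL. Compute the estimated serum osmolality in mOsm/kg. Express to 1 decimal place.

Calculated osmolality = 2·Na + glucose + BUN/2.8
= 2·136 + 3.3 + 6/2.8
= 272 + 3.30 + 2.14
= 277.44 mOsm/kg

277.4 mOsm/kg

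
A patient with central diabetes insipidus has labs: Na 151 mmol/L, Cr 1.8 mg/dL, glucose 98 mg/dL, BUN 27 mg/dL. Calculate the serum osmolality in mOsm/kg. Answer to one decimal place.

Calculated osmolality = 2·Na + glucose/18 + BUN/2.8
= 2·151 + 98/18 + 27/2.8
= 302 + 5.44 + 9.64
= 317.08 mOsm/kg

317.1 mOsm/kg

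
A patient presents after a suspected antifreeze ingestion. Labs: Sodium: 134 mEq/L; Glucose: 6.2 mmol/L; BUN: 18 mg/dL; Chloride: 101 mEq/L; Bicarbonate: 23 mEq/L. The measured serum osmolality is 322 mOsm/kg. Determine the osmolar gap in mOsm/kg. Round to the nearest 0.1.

41.4 mOsm/kg

Calculated osmolality = 2·Na + glucose + BUN/2.8
= 2·134 + 6.2 + 18/2.8
= 268 + 6.20 + 6.43
= 280.63 mOsm/kg ≈ 280.6 mOsm/kg
Osmolar gap = measured − calculated = 322 − 280.6 = 41.4 mOsm/kg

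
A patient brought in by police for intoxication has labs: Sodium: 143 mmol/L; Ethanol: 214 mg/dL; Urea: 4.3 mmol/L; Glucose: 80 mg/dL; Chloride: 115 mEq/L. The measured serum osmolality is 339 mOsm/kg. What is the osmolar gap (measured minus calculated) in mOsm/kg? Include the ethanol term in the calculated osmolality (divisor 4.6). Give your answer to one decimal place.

-2.3 mOsm/kg

Calculated osmolality = 2·Na + glucose/18 + urea + ethanol/4.6
= 2·143 + 80/18 + 4.3 + 214/4.6
= 286 + 4.44 + 4.30 + 46.52
= 341.26 mOsm/kg ≈ 341.3 mOsm/kg
Osmolar gap = measured − calculated = 339 − 341.3 = -2.3 mOsm/kg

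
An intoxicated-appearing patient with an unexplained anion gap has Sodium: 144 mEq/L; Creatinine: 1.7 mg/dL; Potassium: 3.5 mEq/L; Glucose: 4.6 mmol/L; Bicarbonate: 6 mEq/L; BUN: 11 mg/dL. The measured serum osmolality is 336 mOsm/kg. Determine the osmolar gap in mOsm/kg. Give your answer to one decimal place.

39.5 mOsm/kg

Calculated osmolality = 2·Na + glucose + BUN/2.8
= 2·144 + 4.6 + 11/2.8
= 288 + 4.60 + 3.93
= 296.53 mOsm/kg ≈ 296.5 mOsm/kg
Osmolar gap = measured − calculated = 336 − 296.5 = 39.5 mOsm/kg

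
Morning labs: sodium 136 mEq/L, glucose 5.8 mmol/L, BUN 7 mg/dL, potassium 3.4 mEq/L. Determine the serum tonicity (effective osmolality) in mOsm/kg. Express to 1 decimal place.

277.8 mOsm/kg

Effective osmolality excludes urea (freely permeant across cell membranes):
2·Na + glucose
= 2·136 + 5.8
= 272 + 5.8
= 277.8 mOsm/kg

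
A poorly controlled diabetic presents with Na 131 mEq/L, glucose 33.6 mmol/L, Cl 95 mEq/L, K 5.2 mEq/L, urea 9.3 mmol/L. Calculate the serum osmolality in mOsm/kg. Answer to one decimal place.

Calculated osmolality = 2·Na + glucose + urea
= 2·131 + 33.6 + 9.3
= 262 + 33.60 + 9.30
= 304.9 mOsm/kg

304.9 mOsm/kg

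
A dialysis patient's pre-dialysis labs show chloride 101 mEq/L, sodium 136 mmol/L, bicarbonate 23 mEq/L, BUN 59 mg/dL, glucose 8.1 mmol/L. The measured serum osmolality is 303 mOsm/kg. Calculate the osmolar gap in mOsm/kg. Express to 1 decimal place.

Calculated osmolality = 2·Na + glucose + BUN/2.8
= 2·136 + 8.1 + 59/2.8
= 272 + 8.10 + 21.07
= 301.17 mOsm/kg ≈ 301.2 mOsm/kg
Osmolar gap = measured − calculated = 303 − 301.2 = 1.8 mOsm/kg

1.8 mOsm/kg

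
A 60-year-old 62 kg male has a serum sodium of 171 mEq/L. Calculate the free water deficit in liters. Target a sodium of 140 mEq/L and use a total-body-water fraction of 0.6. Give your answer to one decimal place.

8.2 L

TBW = 0.6 · 62 = 37.2 L
Free water deficit = TBW · (Na/140 − 1)
= 37.2 · (171/140 − 1)
= 37.2 · 0.2214
= 8.24 L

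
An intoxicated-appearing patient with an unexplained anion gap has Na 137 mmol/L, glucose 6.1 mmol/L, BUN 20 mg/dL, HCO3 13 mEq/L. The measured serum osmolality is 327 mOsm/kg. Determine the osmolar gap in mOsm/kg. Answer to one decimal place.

Calculated osmolality = 2·Na + glucose + BUN/2.8
= 2·137 + 6.1 + 20/2.8
= 274 + 6.10 + 7.14
= 287.24 mOsm/kg ≈ 287.2 mOsm/kg
Osmolar gap = measured − calculated = 327 − 287.2 = 39.8 mOsm/kg

39.8 mOsm/kg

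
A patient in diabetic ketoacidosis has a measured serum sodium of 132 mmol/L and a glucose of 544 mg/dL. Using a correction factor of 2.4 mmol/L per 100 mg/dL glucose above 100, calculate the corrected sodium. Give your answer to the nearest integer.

Corrected Na = measured Na + 2.4 · (glucose − 100)/100
= 132 + 2.4 · (544 − 100)/100
= 132 + 10.7
= 142.7 mmol/L

143 mmol/L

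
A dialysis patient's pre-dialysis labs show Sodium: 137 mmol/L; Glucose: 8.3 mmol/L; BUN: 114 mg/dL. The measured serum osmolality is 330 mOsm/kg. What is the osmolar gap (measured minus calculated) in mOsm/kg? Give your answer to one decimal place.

7.0 mOsm/kg

Calculated osmolality = 2·Na + glucose + BUN/2.8
= 2·137 + 8.3 + 114/2.8
= 274 + 8.30 + 40.71
= 323.01 mOsm/kg ≈ 323.0 mOsm/kg
Osmolar gap = measured − calculated = 330 − 323.0 = 7.0 mOsm/kg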